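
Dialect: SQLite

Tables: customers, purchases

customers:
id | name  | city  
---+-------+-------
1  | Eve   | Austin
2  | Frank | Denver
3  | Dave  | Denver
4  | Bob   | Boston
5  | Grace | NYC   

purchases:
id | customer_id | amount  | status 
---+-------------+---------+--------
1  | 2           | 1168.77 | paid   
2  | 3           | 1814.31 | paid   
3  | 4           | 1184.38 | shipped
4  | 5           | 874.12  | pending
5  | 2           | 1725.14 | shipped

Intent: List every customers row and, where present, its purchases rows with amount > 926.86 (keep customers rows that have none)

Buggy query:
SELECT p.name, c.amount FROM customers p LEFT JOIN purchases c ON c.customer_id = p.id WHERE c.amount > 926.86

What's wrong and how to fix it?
Bug: Filtering c.amount in WHERE discards the NULL rows produced by LEFT JOIN, turning it into an inner join

Fix: Put 'c.amount > 926.86' in the JOIN's ON clause instead of WHERE

Corrected query:
SELECT p.name, c.amount FROM customers p LEFT JOIN purchases c ON c.customer_id = p.id AND c.amount > 926.86

Result:
name  | amount 
------+--------
Eve   | NULL   
Frank | 1168.77
Frank | 1725.14
Dave  | 1814.31
Bob   | 1184.38
Grace | NULL   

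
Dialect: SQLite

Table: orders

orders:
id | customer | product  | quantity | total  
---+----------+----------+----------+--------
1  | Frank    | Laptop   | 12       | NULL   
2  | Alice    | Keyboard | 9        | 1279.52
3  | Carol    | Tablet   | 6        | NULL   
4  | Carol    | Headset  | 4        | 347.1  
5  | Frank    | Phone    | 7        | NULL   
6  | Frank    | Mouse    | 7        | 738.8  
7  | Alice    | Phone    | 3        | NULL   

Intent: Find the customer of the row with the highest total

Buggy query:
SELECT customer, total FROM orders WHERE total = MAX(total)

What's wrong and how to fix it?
Bug: MAX(total) is an aggregate and cannot be used directly in WHERE

Fix: Wrap MAX in a scalar subquery so WHERE compares against a single value

Corrected query:
SELECT customer, total FROM orders WHERE total = (SELECT MAX(total) FROM orders)

Result:
customer | total  
---------+--------
Alice    | 1279.52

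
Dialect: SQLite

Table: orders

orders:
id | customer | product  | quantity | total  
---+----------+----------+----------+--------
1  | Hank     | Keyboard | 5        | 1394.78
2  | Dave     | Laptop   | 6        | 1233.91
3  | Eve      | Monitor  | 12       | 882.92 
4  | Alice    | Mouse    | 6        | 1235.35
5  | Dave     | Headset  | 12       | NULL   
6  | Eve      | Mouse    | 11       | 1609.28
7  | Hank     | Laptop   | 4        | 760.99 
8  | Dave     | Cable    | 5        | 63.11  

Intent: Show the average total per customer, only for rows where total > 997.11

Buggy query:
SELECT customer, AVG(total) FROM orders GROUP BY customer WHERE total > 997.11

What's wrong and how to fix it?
Bug: WHERE cannot follow GROUP BY

Fix: Place WHERE between FROM and GROUP BY

Corrected query:
SELECT customer, AVG(total) FROM orders WHERE total > 997.11 GROUP BY customer

Result:
customer | AVG(total)
---------+-----------
Alice    | 1235.35   
Dave     | 1233.91   
Eve      | 1609.28   
Hank     | 1394.78   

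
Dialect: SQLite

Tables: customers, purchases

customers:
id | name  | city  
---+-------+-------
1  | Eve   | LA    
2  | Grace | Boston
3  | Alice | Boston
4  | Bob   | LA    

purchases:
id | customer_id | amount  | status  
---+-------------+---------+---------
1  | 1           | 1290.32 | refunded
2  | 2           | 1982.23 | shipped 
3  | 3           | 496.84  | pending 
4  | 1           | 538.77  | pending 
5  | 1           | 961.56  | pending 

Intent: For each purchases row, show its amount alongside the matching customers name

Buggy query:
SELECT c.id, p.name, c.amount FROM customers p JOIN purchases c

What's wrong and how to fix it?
Bug: Missing join condition: each purchases row is matched to all customers rows instead of just its own

Fix: Add ON c.customer_id = p.id to the JOIN

Corrected query:
SELECT c.id, p.name, c.amount FROM customers p JOIN purchases c ON c.customer_id = p.id

Result:
id | name  | amount 
---+-------+--------
1  | Eve   | 1290.32
2  | Grace | 1982.23
3  | Alice | 496.84 
4  | Eve   | 538.77 
5  | Eve   | 961.56 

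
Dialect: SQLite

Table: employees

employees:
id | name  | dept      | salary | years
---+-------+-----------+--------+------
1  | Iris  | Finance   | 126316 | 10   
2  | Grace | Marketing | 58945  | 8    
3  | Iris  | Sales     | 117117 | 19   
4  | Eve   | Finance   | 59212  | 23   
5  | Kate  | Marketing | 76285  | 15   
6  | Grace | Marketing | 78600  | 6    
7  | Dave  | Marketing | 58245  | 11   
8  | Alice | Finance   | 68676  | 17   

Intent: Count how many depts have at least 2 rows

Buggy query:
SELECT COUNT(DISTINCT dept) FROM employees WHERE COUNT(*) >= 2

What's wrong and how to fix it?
Bug: WHERE filters individual rows, not groups, so a group-level COUNT is invalid there

Fix: Group first with HAVING COUNT(*) >= 2, then COUNT the resulting groups

Corrected query:
SELECT COUNT(*) FROM (SELECT dept FROM employees GROUP BY dept HAVING COUNT(*) >= 2)

Result:
COUNT(*)
--------
2       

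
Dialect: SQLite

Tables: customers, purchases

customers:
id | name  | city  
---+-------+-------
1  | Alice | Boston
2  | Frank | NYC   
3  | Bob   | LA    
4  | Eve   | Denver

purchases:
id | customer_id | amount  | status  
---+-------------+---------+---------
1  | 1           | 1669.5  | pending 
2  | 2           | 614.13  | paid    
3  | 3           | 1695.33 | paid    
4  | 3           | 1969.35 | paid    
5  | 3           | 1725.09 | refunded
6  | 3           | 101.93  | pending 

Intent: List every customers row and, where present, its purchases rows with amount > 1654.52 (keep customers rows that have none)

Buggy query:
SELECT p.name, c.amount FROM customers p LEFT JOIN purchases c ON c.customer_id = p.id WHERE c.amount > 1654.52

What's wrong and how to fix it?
Bug: A WHERE condition on the right-hand table after LEFT JOIN drops unmatched parents

Fix: Move the right-table condition into the ON clause so unmatched parents are kept

Corrected query:
SELECT p.name, c.amount FROM customers p LEFT JOIN purchases c ON c.customer_id = p.id AND c.amount > 1654.52

Result:
name  | amount 
------+--------
Alice | 1669.5 
Frank | NULL   
Bob   | 1695.33
Bob   | 1725.09
Bob   | 1969.35
Eve   | NULL   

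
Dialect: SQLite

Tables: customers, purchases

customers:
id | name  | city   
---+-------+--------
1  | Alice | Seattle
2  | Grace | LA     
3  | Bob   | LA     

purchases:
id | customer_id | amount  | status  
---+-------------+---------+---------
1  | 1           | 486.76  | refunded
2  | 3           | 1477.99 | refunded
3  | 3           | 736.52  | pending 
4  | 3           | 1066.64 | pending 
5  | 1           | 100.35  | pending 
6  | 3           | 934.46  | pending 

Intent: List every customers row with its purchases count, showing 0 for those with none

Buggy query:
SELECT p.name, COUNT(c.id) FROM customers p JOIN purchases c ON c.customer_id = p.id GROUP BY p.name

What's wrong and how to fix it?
Bug: INNER JOIN drops customers rows that have no matching purchases rows

Fix: Switch to LEFT JOIN to retain unmatched parent rows

Corrected query:
SELECT p.name, COUNT(c.id) FROM customers p LEFT JOIN purchases c ON c.customer_id = p.id GROUP BY p.name

Result:
name  | COUNT(c.id)
------+------------
Alice | 2          
Bob   | 4          
Grace | 0          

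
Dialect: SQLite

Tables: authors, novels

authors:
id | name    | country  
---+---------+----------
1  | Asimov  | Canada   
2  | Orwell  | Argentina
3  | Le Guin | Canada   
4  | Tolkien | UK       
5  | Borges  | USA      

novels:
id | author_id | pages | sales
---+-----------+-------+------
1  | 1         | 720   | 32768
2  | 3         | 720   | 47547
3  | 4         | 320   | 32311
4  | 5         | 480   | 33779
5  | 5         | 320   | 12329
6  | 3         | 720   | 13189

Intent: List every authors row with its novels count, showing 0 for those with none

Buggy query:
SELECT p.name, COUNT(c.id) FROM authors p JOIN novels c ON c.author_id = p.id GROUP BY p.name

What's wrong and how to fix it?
Bug: INNER JOIN drops authors rows that have no matching novels rows

Fix: Use LEFT JOIN so parents without children still appear (COUNT(c.id) gives 0)

Corrected query:
SELECT p.name, COUNT(c.id) FROM authors p LEFT JOIN novels c ON c.author_id = p.id GROUP BY p.name

Result:
name    | COUNT(c.id)
--------+------------
Asimov  | 1          
Borges  | 2          
Le Guin | 2          
Orwell  | 0          
Tolkien | 1          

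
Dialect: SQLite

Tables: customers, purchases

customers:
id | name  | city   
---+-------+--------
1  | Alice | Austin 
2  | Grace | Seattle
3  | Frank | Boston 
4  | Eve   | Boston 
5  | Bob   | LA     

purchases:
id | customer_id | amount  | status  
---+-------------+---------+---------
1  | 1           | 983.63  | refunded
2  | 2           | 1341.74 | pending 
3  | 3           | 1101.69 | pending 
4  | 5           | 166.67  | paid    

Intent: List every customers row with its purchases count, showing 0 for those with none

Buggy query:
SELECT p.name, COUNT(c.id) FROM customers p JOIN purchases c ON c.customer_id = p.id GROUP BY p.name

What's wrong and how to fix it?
Bug: An inner join excludes parents with zero children

Fix: Switch to LEFT JOIN to retain unmatched parent rows

Corrected query:
SELECT p.name, COUNT(c.id) FROM customers p LEFT JOIN purchases c ON c.customer_id = p.id GROUP BY p.name

Result:
name  | COUNT(c.id)
------+------------
Alice | 1          
Bob   | 1          
Eve   | 0          
Frank | 1          
Grace | 1          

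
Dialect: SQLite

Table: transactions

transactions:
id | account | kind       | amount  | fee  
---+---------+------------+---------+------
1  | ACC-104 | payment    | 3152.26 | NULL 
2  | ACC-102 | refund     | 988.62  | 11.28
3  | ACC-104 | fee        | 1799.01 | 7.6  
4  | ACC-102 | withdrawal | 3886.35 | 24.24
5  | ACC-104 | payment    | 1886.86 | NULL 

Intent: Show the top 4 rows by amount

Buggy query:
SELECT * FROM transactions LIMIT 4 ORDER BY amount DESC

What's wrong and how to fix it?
Bug: ORDER BY cannot follow LIMIT; LIMIT is the final clause

Fix: Sort with ORDER BY, then apply LIMIT

Corrected query:
SELECT * FROM transactions ORDER BY amount DESC LIMIT 4

Result:
id | account | kind       | amount  | fee  
---+---------+------------+---------+------
4  | ACC-102 | withdrawal | 3886.35 | 24.24
1  | ACC-104 | payment    | 3152.26 | NULL 
5  | ACC-104 | payment    | 1886.86 | NULL 
3  | ACC-104 | fee        | 1799.01 | 7.6  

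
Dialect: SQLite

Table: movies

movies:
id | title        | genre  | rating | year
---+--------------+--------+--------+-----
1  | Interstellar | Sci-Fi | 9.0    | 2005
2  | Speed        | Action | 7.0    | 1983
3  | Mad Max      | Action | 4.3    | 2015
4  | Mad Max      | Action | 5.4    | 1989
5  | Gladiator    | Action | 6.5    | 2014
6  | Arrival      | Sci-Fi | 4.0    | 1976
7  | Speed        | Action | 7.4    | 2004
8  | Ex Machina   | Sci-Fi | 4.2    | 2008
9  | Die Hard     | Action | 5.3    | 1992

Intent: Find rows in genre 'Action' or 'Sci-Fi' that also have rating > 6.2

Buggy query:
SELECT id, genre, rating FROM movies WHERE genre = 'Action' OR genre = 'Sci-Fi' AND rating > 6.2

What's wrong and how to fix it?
Bug: Without parentheses, AND is evaluated before OR, so the rating filter only applies to the 'Sci-Fi' branch

Fix: Group the OR with parentheses (or use IN), then AND the threshold

Corrected query:
SELECT id, genre, rating FROM movies WHERE (genre = 'Action' OR genre = 'Sci-Fi') AND rating > 6.2

Result:
id | genre  | rating
---+--------+-------
1  | Sci-Fi | 9     
2  | Action | 7     
5  | Action | 6.5   
7  | Action | 7.4   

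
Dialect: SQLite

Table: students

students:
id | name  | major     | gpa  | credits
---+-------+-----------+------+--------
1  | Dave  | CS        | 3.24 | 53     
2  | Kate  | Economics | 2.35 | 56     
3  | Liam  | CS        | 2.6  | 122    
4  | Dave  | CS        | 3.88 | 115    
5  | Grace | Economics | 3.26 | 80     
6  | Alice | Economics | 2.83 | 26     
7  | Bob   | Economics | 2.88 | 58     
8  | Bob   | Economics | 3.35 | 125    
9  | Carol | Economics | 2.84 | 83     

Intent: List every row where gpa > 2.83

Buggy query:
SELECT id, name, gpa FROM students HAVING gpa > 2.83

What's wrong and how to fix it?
Bug: HAVING filters the output of aggregation, but this query has no GROUP BY and no aggregate functions, so SQLite rejects it (HAVING clause on a non-aggregate query); the condition here is per row

Fix: Replace HAVING with WHERE since the condition applies to individual rows

Corrected query:
SELECT id, name, gpa FROM students WHERE gpa > 2.83

Result:
id | name  | gpa 
---+-------+-----
1  | Dave  | 3.24
4  | Dave  | 3.88
5  | Grace | 3.26
7  | Bob   | 2.88
8  | Bob   | 3.35
9  | Carol | 2.84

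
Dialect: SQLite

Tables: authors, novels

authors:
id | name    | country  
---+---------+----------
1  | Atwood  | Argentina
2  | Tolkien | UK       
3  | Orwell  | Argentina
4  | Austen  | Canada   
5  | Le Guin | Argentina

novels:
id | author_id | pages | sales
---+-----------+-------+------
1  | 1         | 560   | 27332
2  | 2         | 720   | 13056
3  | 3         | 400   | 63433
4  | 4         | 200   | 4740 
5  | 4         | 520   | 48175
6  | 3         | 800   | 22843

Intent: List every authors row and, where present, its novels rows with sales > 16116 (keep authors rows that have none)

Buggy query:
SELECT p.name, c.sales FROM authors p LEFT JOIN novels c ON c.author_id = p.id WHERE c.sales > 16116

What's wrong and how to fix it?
Bug: Filtering c.sales in WHERE discards the NULL rows produced by LEFT JOIN, turning it into an inner join

Fix: Move the right-table condition into the ON clause so unmatched parents are kept

Corrected query:
SELECT p.name, c.sales FROM authors p LEFT JOIN novels c ON c.author_id = p.id AND c.sales > 16116

Result:
name    | sales
--------+------
Atwood  | 27332
Tolkien | NULL 
Orwell  | 22843
Orwell  | 63433
Austen  | 48175
Le Guin | NULL 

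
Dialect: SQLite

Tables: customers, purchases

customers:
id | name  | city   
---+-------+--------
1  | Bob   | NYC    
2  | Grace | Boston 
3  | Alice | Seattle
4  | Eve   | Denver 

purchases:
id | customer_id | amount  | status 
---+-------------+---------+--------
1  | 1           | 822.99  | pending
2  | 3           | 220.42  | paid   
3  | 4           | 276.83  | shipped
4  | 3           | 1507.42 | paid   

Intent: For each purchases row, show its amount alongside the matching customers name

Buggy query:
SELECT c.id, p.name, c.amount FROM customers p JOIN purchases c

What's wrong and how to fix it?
Bug: JOIN with no ON clause produces a cartesian product; every purchases row pairs with every customers row

Fix: Specify the join condition linking the foreign key to the parent id

Corrected query:
SELECT c.id, p.name, c.amount FROM customers p JOIN purchases c ON c.customer_id = p.id

Result:
id | name  | amount 
---+-------+--------
1  | Bob   | 822.99 
2  | Alice | 220.42 
3  | Eve   | 276.83 
4  | Alice | 1507.42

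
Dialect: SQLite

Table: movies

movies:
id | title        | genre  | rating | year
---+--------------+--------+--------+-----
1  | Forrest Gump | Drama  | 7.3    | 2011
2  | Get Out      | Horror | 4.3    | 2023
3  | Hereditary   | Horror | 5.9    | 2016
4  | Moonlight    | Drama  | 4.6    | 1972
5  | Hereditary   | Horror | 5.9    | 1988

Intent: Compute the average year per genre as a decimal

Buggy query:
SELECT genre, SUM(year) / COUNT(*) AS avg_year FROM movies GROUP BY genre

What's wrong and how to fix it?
Bug: Both operands are integers, so '/' performs integer division and truncates

Fix: Multiply by 1.0 (or CAST to REAL) to force floating-point division

Corrected query:
SELECT genre, SUM(year) * 1.0 / COUNT(*) AS avg_year FROM movies GROUP BY genre

Result:
genre  | avg_year
-------+---------
Drama  | 1991.5  
Horror | 2009    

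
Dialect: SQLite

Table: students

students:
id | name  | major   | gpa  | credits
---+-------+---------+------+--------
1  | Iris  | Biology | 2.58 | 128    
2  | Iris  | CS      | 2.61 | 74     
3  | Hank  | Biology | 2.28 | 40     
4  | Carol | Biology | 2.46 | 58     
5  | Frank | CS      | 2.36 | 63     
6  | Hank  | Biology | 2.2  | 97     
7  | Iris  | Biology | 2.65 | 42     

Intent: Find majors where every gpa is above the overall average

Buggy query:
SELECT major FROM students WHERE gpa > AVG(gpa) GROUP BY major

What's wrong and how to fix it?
Bug: WHERE evaluates per row before aggregation, so AVG() is unavailable

Fix: Compute the overall average in a scalar subquery and compare each group's MIN against it in HAVING

Corrected query:
SELECT major FROM students GROUP BY major HAVING MIN(gpa) > (SELECT AVG(gpa) FROM students)

Result:
(no rows)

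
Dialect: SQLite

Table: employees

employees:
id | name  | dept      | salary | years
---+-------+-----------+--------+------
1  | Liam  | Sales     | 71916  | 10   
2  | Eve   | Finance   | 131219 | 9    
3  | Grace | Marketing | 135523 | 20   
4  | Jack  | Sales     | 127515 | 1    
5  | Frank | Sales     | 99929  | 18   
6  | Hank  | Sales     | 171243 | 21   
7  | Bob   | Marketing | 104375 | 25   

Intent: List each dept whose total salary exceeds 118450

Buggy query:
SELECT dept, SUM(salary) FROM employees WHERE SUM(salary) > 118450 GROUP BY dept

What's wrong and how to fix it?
Bug: WHERE runs before GROUP BY, so aggregates aren't available there

Fix: Use HAVING (which filters groups after aggregation) instead of WHERE

Corrected query:
SELECT dept, SUM(salary) FROM employees GROUP BY dept HAVING SUM(salary) > 118450

Result:
dept      | SUM(salary)
----------+------------
Finance   | 131219     
Marketing | 239898     
Sales     | 470603     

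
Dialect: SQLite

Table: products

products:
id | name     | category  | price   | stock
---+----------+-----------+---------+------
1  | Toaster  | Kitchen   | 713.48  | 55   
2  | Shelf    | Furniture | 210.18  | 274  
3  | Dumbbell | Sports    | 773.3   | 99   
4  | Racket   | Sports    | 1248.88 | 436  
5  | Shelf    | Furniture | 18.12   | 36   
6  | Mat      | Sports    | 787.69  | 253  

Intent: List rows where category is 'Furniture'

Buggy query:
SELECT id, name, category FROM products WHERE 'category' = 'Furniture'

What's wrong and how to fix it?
Bug: Single quotes denote string literals in SQL; the column name is being compared as a constant string

Fix: Remove the quotes around the column name (or use double quotes for an identifier)

Corrected query:
SELECT id, name, category FROM products WHERE category = 'Furniture'

Result:
id | name  | category 
---+-------+----------
2  | Shelf | Furniture
5  | Shelf | Furniture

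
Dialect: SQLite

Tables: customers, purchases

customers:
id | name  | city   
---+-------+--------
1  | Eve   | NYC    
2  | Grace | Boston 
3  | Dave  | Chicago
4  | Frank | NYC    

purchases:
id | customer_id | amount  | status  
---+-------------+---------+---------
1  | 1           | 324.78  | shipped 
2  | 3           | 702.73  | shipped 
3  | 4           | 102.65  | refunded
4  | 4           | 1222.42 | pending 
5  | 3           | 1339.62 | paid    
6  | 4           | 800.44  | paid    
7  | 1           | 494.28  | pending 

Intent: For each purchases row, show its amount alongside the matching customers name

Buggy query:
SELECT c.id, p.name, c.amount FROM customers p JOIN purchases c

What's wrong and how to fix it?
Bug: Missing join condition: each purchases row is matched to all customers rows instead of just its own

Fix: Specify the join condition linking the foreign key to the parent id

Corrected query:
SELECT c.id, p.name, c.amount FROM customers p JOIN purchases c ON c.customer_id = p.id

Result:
id | name  | amount 
---+-------+--------
1  | Eve   | 324.78 
2  | Dave  | 702.73 
3  | Frank | 102.65 
4  | Frank | 1222.42
5  | Dave  | 1339.62
6  | Frank | 800.44 
7  | Eve   | 494.28 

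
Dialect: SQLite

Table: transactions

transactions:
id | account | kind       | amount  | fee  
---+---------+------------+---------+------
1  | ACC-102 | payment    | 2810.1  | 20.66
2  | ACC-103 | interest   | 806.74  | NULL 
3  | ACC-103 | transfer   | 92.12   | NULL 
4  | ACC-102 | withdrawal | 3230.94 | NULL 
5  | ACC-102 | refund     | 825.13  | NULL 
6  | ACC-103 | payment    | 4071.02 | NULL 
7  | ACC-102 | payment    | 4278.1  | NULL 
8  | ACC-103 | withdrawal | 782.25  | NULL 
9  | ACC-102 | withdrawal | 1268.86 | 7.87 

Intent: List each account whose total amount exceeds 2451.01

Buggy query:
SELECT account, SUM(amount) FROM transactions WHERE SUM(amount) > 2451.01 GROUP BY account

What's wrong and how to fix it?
Bug: Aggregate functions cannot appear in a WHERE clause

Fix: Use HAVING (which filters groups after aggregation) instead of WHERE

Corrected query:
SELECT account, SUM(amount) FROM transactions GROUP BY account HAVING SUM(amount) > 2451.01

Result:
account | SUM(amount)
--------+------------
ACC-102 | 12413.13   
ACC-103 | 5752.13    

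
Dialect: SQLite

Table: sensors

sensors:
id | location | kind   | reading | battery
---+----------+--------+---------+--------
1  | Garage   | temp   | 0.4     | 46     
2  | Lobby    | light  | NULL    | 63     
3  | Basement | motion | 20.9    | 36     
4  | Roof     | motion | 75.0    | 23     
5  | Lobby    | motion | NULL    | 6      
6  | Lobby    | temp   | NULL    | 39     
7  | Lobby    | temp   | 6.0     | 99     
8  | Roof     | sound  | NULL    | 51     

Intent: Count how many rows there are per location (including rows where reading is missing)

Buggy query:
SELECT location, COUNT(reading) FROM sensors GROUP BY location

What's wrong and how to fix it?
Bug: COUNT(reading) skips NULLs, so groups with missing reading are undercounted

Fix: Use COUNT(*) to count all rows regardless of NULL

Corrected query:
SELECT location, COUNT(*) FROM sensors GROUP BY location

Result:
location | COUNT(*)
---------+---------
Basement | 1       
Garage   | 1       
Lobby    | 4       
Roof     | 2       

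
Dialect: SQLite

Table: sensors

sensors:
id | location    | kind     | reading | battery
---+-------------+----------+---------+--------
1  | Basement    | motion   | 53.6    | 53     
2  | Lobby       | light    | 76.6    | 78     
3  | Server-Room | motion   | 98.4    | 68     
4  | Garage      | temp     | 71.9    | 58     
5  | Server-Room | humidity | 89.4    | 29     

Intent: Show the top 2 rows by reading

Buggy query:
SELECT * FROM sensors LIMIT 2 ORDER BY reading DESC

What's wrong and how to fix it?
Bug: LIMIT must come after ORDER BY

Fix: Sort with ORDER BY, then apply LIMIT

Corrected query:
SELECT * FROM sensors ORDER BY reading DESC LIMIT 2

Result:
id | location    | kind     | reading | battery
---+-------------+----------+---------+--------
3  | Server-Room | motion   | 98.4    | 68     
5  | Server-Room | humidity | 89.4    | 29     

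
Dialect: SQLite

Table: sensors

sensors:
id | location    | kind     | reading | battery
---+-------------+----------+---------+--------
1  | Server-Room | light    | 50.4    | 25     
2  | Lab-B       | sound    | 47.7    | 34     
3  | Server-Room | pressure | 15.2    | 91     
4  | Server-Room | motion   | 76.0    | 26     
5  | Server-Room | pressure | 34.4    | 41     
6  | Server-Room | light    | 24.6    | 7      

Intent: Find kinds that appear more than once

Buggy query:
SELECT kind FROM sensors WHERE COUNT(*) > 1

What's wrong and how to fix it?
Bug: WHERE can't reference COUNT(*); aggregates are computed after WHERE

Fix: Group first, then use HAVING for the count condition

Corrected query:
SELECT kind FROM sensors GROUP BY kind HAVING COUNT(*) > 1

Result:
kind    
--------
light   
pressure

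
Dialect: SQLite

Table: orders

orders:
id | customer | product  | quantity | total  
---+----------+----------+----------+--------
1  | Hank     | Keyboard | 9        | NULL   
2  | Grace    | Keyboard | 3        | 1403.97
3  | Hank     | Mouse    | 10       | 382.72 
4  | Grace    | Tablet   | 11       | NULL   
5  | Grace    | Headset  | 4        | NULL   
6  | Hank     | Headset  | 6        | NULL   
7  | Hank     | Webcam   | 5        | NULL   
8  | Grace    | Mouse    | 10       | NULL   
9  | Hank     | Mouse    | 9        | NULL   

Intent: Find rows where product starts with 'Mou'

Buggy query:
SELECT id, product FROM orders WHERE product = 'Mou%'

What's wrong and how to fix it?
Bug: '=' compares the literal string including the % character; pattern matching needs LIKE

Fix: Use LIKE for wildcard pattern matching

Corrected query:
SELECT id, product FROM orders WHERE product LIKE 'Mou%'

Result:
id | product
---+--------
3  | Mouse  
8  | Mouse  
9  | Mouse  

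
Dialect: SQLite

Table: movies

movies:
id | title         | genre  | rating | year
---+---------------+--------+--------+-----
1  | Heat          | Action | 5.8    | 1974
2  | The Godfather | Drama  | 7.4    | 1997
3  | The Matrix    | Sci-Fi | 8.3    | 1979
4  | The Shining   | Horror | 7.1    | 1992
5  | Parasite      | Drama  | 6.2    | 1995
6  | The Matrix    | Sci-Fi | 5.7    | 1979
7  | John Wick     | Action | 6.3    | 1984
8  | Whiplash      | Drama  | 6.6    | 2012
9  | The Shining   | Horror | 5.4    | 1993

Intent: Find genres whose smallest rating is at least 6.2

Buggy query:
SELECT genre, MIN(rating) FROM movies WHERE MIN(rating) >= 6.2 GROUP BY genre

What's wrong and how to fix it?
Bug: MIN() in WHERE is a misuse of aggregate

Fix: Replace WHERE with HAVING after the GROUP BY

Corrected query:
SELECT genre, MIN(rating) FROM movies GROUP BY genre HAVING MIN(rating) >= 6.2

Result:
genre | MIN(rating)
------+------------
Drama | 6.2        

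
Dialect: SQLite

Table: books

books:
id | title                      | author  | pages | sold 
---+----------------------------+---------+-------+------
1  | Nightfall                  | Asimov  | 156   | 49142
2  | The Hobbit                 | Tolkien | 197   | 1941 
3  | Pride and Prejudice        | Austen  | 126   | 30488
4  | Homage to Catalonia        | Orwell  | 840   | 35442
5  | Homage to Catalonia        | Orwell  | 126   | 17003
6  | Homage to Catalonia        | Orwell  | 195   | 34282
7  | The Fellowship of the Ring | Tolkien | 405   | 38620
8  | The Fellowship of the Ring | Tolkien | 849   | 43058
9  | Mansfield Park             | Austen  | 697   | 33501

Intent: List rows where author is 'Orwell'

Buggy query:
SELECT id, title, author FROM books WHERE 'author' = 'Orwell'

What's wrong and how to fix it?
Bug: Single quotes denote string literals in SQL; the column name is being compared as a constant string

Fix: Reference the column as author without single quotes

Corrected query:
SELECT id, title, author FROM books WHERE author = 'Orwell'

Result:
id | title               | author
---+---------------------+-------
4  | Homage to Catalonia | Orwell
5  | Homage to Catalonia | Orwell
6  | Homage to Catalonia | Orwell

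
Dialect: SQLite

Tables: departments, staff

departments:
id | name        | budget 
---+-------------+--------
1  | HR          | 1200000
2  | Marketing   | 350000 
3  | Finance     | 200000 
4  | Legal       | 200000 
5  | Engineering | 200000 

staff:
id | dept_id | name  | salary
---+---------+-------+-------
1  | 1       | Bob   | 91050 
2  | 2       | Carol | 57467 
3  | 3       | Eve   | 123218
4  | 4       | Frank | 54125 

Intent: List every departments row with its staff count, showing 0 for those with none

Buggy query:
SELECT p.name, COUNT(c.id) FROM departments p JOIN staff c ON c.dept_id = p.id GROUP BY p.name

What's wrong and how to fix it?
Bug: An inner join excludes parents with zero children

Fix: Switch to LEFT JOIN to retain unmatched parent rows

Corrected query:
SELECT p.name, COUNT(c.id) FROM departments p LEFT JOIN staff c ON c.dept_id = p.id GROUP BY p.name

Result:
name        | COUNT(c.id)
------------+------------
Engineering | 0          
Finance     | 1          
HR          | 1          
Legal       | 1          
Marketing   | 1          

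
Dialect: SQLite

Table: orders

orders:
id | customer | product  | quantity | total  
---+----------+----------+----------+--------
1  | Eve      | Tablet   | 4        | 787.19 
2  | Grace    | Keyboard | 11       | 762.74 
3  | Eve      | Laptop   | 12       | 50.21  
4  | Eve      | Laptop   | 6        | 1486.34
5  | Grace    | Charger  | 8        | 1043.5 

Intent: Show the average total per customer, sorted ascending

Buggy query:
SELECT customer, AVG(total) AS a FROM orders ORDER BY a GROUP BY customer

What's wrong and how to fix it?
Bug: GROUP BY must precede ORDER BY

Fix: Move ORDER BY to the end, after GROUP BY

Corrected query:
SELECT customer, AVG(total) AS a FROM orders GROUP BY customer ORDER BY a

Result:
customer | a     
---------+-------
Eve      | 774.58
Grace    | 903.12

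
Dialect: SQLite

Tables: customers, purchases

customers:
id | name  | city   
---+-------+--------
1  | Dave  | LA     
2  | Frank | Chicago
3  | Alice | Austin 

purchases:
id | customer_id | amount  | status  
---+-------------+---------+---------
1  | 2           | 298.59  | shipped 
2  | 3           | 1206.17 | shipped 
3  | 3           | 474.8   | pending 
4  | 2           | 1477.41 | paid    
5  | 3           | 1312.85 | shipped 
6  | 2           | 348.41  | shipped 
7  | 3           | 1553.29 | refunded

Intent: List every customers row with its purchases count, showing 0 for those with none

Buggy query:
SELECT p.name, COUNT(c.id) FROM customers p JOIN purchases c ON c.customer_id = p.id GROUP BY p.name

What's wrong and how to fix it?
Bug: INNER JOIN drops customers rows that have no matching purchases rows

Fix: Switch to LEFT JOIN to retain unmatched parent rows

Corrected query:
SELECT p.name, COUNT(c.id) FROM customers p LEFT JOIN purchases c ON c.customer_id = p.id GROUP BY p.name

Result:
name  | COUNT(c.id)
------+------------
Alice | 4          
Dave  | 0          
Frank | 3          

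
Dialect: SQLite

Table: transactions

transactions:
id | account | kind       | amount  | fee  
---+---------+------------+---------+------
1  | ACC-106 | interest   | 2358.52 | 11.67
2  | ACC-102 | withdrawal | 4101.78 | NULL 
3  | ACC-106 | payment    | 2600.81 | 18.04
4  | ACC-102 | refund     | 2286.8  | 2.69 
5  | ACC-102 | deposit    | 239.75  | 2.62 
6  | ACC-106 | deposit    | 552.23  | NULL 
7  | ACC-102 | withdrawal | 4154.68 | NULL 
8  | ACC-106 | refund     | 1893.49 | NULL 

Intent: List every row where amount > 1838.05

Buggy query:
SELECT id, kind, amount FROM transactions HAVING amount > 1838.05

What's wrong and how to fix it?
Bug: HAVING filters the output of aggregation, but this query has no GROUP BY and no aggregate functions, so SQLite rejects it (HAVING clause on a non-aggregate query); the condition here is per row

Fix: Use WHERE for row-level filtering

Corrected query:
SELECT id, kind, amount FROM transactions WHERE amount > 1838.05

Result:
id | kind       | amount 
---+------------+--------
1  | interest   | 2358.52
2  | withdrawal | 4101.78
3  | payment    | 2600.81
4  | refund     | 2286.8 
7  | withdrawal | 4154.68
8  | refund     | 1893.49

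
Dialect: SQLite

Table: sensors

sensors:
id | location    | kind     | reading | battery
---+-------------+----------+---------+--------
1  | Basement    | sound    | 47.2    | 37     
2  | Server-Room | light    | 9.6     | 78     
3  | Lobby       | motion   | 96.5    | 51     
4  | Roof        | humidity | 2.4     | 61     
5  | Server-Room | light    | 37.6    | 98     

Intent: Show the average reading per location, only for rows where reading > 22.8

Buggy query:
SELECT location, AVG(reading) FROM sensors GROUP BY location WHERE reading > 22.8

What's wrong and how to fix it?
Bug: WHERE cannot follow GROUP BY

Fix: Place WHERE between FROM and GROUP BY

Corrected query:
SELECT location, AVG(reading) FROM sensors WHERE reading > 22.8 GROUP BY location

Result:
location    | AVG(reading)
------------+-------------
Basement    | 47.2        
Lobby       | 96.5        
Server-Room | 37.6        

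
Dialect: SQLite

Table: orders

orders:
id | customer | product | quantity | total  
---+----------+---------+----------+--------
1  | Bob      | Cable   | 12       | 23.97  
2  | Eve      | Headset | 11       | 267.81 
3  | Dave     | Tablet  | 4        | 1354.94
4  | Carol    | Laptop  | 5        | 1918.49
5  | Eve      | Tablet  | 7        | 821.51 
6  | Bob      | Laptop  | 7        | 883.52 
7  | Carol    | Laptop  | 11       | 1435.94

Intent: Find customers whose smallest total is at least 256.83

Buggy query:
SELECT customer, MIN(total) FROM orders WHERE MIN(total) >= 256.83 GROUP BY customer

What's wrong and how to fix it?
Bug: Aggregates like MIN are computed per group after WHERE runs

Fix: Replace WHERE with HAVING after the GROUP BY

Corrected query:
SELECT customer, MIN(total) FROM orders GROUP BY customer HAVING MIN(total) >= 256.83

Result:
customer | MIN(total)
---------+-----------
Carol    | 1435.94   
Dave     | 1354.94   
Eve      | 267.81    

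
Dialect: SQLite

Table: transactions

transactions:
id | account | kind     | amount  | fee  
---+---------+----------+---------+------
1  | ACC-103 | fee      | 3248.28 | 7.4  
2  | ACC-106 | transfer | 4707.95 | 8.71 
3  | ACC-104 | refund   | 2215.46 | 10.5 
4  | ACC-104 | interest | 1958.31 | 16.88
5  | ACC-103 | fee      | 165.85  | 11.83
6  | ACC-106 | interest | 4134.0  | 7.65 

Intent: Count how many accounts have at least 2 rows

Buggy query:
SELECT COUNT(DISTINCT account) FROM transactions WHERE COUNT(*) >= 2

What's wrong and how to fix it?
Bug: COUNT(*) cannot appear in WHERE; the per-group count doesn't exist yet

Fix: Use a subquery that GROUPs and filters with HAVING, then count its rows

Corrected query:
SELECT COUNT(*) FROM (SELECT account FROM transactions GROUP BY account HAVING COUNT(*) >= 2)

Result:
COUNT(*)
--------
3       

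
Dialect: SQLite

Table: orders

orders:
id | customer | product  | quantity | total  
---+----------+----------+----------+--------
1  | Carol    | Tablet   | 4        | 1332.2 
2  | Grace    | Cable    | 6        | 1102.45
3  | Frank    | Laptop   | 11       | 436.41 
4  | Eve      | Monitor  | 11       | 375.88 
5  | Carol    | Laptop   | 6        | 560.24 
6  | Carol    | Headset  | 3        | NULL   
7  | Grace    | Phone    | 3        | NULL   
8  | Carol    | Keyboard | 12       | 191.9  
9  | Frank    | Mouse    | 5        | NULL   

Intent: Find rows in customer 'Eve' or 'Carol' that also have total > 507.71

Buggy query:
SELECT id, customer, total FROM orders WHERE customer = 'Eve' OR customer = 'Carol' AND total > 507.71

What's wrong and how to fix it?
Bug: AND binds tighter than OR, so this parses as customer = 'Eve' OR (customer = 'Carol' AND total > 507.71)

Fix: Group the OR with parentheses (or use IN), then AND the threshold

Corrected query:
SELECT id, customer, total FROM orders WHERE (customer = 'Eve' OR customer = 'Carol') AND total > 507.71

Result:
id | customer | total 
---+----------+-------
1  | Carol    | 1332.2
5  | Carol    | 560.24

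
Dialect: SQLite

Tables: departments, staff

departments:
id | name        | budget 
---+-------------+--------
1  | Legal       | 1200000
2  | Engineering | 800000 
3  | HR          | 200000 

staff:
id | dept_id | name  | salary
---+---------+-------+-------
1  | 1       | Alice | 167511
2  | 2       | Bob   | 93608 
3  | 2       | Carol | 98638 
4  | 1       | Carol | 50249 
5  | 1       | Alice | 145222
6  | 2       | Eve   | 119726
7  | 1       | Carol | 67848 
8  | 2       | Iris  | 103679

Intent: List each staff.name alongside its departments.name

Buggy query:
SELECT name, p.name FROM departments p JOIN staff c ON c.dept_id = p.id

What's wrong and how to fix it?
Bug: 'name' exists in both joined tables, so the database can't tell which one is meant

Fix: Qualify the column with its table alias (c.name)

Corrected query:
SELECT c.name, p.name FROM departments p JOIN staff c ON c.dept_id = p.id

Result:
name  | name       
------+------------
Alice | Legal      
Bob   | Engineering
Carol | Engineering
Carol | Legal      
Alice | Legal      
Eve   | Engineering
Carol | Legal      
Iris  | Engineering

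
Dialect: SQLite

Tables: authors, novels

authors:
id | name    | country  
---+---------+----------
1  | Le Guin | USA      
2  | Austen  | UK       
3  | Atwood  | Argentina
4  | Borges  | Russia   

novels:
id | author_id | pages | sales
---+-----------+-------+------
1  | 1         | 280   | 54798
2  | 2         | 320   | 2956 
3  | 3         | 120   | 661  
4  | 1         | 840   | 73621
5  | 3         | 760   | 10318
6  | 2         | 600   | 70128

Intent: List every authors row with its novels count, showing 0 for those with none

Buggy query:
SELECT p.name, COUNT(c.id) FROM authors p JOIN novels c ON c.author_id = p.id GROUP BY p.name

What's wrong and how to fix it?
Bug: An inner join excludes parents with zero children

Fix: Switch to LEFT JOIN to retain unmatched parent rows

Corrected query:
SELECT p.name, COUNT(c.id) FROM authors p LEFT JOIN novels c ON c.author_id = p.id GROUP BY p.name

Result:
name    | COUNT(c.id)
--------+------------
Atwood  | 2          
Austen  | 2          
Borges  | 0          
Le Guin | 2          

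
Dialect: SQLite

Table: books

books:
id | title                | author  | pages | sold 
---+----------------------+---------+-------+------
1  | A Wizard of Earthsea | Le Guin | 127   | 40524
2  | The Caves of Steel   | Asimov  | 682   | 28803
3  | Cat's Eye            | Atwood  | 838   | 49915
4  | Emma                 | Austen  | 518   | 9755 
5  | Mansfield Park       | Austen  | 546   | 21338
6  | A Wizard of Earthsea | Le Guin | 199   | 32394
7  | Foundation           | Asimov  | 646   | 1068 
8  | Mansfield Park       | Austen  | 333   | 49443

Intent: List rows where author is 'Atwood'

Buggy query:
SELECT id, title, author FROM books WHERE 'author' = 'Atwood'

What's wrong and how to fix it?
Bug: 'author' in single quotes is a string literal, not the column; the comparison is literal-vs-literal and never true

Fix: Remove the quotes around the column name (or use double quotes for an identifier)

Corrected query:
SELECT id, title, author FROM books WHERE author = 'Atwood'

Result:
id | title     | author
---+-----------+-------
3  | Cat's Eye | Atwood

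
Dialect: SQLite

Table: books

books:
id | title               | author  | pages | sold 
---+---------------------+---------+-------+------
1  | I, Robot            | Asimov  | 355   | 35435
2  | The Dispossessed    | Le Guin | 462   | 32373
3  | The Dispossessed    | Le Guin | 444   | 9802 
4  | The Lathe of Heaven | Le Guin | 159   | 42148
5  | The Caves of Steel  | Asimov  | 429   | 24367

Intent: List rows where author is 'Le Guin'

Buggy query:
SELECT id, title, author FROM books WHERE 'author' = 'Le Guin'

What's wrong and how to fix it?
Bug: 'author' in single quotes is a string literal, not the column; the comparison is literal-vs-literal and never true

Fix: Reference the column as author without single quotes

Corrected query:
SELECT id, title, author FROM books WHERE author = 'Le Guin'

Result:
id | title               | author 
---+---------------------+--------
2  | The Dispossessed    | Le Guin
3  | The Dispossessed    | Le Guin
4  | The Lathe of Heaven | Le Guin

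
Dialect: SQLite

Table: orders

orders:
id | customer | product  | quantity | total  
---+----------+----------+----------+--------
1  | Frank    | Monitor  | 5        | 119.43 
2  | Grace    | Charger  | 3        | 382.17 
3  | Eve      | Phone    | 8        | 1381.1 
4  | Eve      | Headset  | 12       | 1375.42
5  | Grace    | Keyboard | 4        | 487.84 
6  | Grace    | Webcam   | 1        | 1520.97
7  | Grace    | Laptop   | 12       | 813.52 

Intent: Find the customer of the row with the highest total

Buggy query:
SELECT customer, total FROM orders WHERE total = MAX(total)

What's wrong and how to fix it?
Bug: WHERE is evaluated per row; an aggregate over the whole table isn't defined there

Fix: Wrap MAX in a scalar subquery so WHERE compares against a single value

Corrected query:
SELECT customer, total FROM orders WHERE total = (SELECT MAX(total) FROM orders)

Result:
customer | total  
---------+--------
Grace    | 1520.97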